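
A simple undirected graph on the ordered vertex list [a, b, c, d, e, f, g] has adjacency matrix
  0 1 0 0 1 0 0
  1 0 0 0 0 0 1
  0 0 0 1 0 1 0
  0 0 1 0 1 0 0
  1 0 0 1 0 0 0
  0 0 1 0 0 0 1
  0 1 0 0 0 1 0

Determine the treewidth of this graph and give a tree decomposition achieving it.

Treewidth 2.
One such decomposition:
Bags: B1 = {a, b, e}  B2 = {b, d, e}  B3 = {b, c, d}  B4 = {b, c, f}  B5 = {b, f, g}
Tree: B1–B2, B2–B3, B3–B4, B4–B5

Each bag holds 3 vertices, so the decomposition has width 2, which upper-bounds the treewidth. The edges b–a–e–d–c–f–g–b form a cycle, so G is not a tree and its treewidth is at least 2. Hence tw(G) = 2 exactly.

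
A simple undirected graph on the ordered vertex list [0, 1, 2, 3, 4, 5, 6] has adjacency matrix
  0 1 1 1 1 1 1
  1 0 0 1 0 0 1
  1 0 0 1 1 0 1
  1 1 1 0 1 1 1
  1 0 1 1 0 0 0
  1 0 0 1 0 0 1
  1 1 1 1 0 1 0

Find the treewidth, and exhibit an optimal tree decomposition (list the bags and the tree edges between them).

The largest bag has 4 vertices, giving width 3; this decomposition certifies tw(G) ≤ 3. For the lower bound, the 4 vertices {0, 2, 3, 4} are pairwise adjacent, and any tree decomposition puts a clique entirely inside one bag — forcing width ≥ 3. Therefore the treewidth is 3.

Treewidth 3.
Bags: B1 = {0, 2, 3, 4}  B2 = {0, 2, 3, 6}  B3 = {0, 1, 3, 6}  B4 = {0, 3, 5, 6}
Tree: B1–B2, B2–B3, B2–B4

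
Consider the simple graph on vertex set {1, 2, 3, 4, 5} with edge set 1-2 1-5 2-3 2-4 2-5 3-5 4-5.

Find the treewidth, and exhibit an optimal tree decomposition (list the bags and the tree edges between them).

Every bag has size at most 3, so the width is 3 − 1 = 2 and tw(G) ≤ 2. Conversely, {1, 2, 5} is a clique of size 3, and the vertices of any clique must share a bag in every tree decomposition; so some bag has ≥ 3 vertices and tw(G) ≥ 2. The upper and lower bounds meet at 2, so that is the treewidth.

Treewidth 2.
Bags: B1 = {2, 4, 5}  B2 = {2, 3, 5}  B3 = {1, 2, 5}
Tree: B1–B2, B1–B3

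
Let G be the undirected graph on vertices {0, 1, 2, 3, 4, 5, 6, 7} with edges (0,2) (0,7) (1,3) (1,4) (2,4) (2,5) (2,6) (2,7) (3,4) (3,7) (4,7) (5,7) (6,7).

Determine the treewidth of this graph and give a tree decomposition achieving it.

Treewidth 2.
One such decomposition:
Bags: B1 = {0, 2, 7}  B2 = {2, 4, 7}  B3 = {2, 6, 7}  B4 = {2, 5, 7}  B5 = {3, 4, 7}  B6 = {1, 3, 4}
Tree: B1–B2, B2–B3, B1–B4, B2–B5, B5–B6

Every bag has size at most 3, so the width is 3 − 1 = 2 and tw(G) ≤ 2. Conversely, {1, 3, 4} is a clique of size 3, and the vertices of any clique must share a bag in every tree decomposition; so some bag has ≥ 3 vertices and tw(G) ≥ 2. The upper and lower bounds meet at 2, so that is the treewidth.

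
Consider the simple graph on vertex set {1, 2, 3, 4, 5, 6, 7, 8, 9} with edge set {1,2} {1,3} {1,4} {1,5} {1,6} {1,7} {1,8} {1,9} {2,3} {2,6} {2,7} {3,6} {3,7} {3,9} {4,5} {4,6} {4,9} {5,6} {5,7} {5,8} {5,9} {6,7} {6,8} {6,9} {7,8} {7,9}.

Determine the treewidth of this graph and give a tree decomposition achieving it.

Every bag has size at most 5, so the width is 5 − 1 = 4 and tw(G) ≤ 4. On the other hand G contains the 5-clique {1, 4, 5, 6, 9}. A clique must lie in a single bag of any decomposition, so no decomposition can have width below 4. Therefore the treewidth is 4.

Treewidth 4.
One such decomposition:
Bags: B1 = {1, 3, 6, 7, 9}  B2 = {1, 5, 6, 7, 9}  B3 = {1, 4, 5, 6, 9}  B4 = {1, 2, 3, 6, 7}  B5 = {1, 5, 6, 7, 8}
Tree: B1–B2, B2–B3, B1–B4, B2–B5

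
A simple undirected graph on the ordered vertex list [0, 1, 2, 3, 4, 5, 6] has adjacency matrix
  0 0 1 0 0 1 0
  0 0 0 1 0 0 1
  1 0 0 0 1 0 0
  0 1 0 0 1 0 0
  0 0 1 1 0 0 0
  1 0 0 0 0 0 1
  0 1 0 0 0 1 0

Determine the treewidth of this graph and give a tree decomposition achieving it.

The largest bag has 3 vertices, giving width 2; this decomposition certifies tw(G) ≤ 2. The edges 5–0–2–4–3–1–6–5 form a cycle, so G is not a tree and its treewidth is at least 2. Therefore the treewidth is 2.

Treewidth 2.
One optimal decomposition is:
Bags: B1 = {0, 2, 5}  B2 = {2, 4, 5}  B3 = {3, 4, 5}  B4 = {1, 3, 5}  B5 = {1, 5, 6}
Tree: B1–B2, B2–B3, B3–B4, B4–B5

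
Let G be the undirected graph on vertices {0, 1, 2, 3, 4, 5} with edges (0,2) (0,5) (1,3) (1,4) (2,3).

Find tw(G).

A width-1 tree decomposition is:
Bags: B1 = {0, 5}  B2 = {0, 2}  B3 = {2, 3}  B4 = {1, 3}  B5 = {1, 4}
Tree: B1–B2, B2–B3, B3–B4, B4–B5
The largest bag has 2 vertices, giving width 1; this decomposition certifies tw(G) ≤ 1. G has an edge, so its treewidth is at least 1. Combining the bounds, tw(G) = 1.

1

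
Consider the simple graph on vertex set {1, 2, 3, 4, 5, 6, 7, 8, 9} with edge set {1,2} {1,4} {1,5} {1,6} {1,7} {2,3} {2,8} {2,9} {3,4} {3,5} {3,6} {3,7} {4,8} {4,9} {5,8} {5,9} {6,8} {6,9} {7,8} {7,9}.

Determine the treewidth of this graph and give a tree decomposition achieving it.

Treewidth 4.
One such decomposition:
Bags: B1 = {1, 3, 4, 8, 9}  B2 = {1, 3, 5, 8, 9}  B3 = {1, 3, 6, 8, 9}  B4 = {1, 3, 7, 8, 9}  B5 = {1, 2, 3, 8, 9}
Tree: B1–B2, B2–B3, B3–B4, B4–B5

Each bag holds 5 vertices, so the decomposition has width 4, which upper-bounds the treewidth. For the lower bound: the 5 vertex sets {4,8}, {3,5}, {1,6}, {9}, {7} are disjoint, each induces a connected subgraph, and every pair is joined by at least one edge of G. Contracting each set to a single vertex therefore yields K_{5} as a minor, and since treewidth is minor-monotone, tw(G) ≥ tw(K_{5}) = 4. Hence tw(G) = 4 exactly.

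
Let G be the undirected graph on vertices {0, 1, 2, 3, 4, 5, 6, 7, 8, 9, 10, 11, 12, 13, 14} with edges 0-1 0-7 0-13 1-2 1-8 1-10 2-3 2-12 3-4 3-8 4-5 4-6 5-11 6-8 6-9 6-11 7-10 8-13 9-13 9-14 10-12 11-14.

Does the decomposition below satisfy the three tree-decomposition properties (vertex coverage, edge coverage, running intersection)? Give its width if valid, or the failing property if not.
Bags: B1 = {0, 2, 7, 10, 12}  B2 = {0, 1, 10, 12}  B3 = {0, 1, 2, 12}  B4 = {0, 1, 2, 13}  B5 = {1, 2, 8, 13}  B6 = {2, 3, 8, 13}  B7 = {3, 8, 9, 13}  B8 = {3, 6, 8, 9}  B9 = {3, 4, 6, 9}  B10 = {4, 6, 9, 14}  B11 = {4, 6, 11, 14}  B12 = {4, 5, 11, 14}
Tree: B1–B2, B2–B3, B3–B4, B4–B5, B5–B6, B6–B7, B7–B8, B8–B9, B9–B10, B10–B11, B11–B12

A tree decomposition must satisfy three properties: every vertex lies in some bag; for every edge, both endpoints lie together in some bag; and for every vertex, the bags containing it form a connected subtree. Here bags containing vertex 2 are not connected in the tree, so the decomposition is invalid.

No — bags containing vertex 2 are not connected in the tree.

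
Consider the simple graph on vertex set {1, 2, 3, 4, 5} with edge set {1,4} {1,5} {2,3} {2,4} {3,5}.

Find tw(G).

2

A width-2 tree decomposition is:
Bags: B1 = {2, 3, 5}  B2 = {2, 4, 5}  B3 = {1, 4, 5}
Tree: B1–B2, B2–B3
Each bag holds 3 vertices, so the decomposition has width 2, which upper-bounds the treewidth. The edges 5–3–2–4–1–5 form a cycle, so G is not a tree and its treewidth is at least 2. Combining the bounds, tw(G) = 2.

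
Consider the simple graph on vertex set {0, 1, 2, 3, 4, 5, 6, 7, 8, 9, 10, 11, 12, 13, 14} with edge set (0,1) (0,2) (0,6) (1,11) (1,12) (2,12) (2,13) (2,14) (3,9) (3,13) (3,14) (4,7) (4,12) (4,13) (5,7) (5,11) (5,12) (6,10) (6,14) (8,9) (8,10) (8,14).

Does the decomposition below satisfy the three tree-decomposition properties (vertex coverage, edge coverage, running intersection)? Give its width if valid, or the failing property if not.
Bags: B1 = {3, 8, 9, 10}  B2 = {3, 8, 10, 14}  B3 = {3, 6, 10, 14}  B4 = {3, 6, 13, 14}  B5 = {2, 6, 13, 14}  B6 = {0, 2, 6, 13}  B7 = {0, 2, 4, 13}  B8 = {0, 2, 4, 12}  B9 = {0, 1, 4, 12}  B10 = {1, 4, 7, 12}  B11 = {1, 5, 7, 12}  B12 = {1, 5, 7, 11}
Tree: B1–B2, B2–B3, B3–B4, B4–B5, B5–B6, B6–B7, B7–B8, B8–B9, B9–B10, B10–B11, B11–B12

Every vertex of G appears in some bag (union = {0, 1, 2, 3, 4, 5, 6, 7, 8, 9, 10, 11, 12, 13, 14}); every edge is covered by a bag; and for each vertex v the set of bags containing v is connected in the bag tree. The decomposition is therefore valid. The largest bag has 4 vertices, so the width is 3.

Yes; width 3.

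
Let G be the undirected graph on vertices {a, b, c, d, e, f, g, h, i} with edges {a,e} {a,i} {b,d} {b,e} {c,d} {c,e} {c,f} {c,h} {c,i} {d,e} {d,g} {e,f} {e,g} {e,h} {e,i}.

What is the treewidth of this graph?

A width-2 tree decomposition is:
Bags: B1 = {c, e, i}  B2 = {a, e, i}  B3 = {c, d, e}  B4 = {d, e, g}  B5 = {c, e, f}  B6 = {b, d, e}  B7 = {c, e, h}
Tree: B1–B2, B1–B3, B3–B4, B3–B5, B4–B6, B3–B7
Each bag holds 3 vertices, so the decomposition has width 2, which upper-bounds the treewidth. On the other hand G contains the 3-clique {d, e, g}. A clique must lie in a single bag of any decomposition, so no decomposition can have width below 2. Therefore the treewidth is 2.

2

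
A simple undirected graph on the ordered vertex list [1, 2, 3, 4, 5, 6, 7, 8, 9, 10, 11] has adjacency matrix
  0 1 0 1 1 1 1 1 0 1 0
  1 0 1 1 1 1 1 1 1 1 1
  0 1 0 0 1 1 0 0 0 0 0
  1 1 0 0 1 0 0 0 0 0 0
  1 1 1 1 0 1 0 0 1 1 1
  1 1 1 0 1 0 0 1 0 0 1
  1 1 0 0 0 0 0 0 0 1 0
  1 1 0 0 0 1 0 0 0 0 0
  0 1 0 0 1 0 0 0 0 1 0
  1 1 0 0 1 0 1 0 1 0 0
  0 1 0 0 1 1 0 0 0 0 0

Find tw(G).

3

A width-3 tree decomposition is:
Bags: B1 = {1, 2, 5, 6}  B2 = {1, 2, 5, 10}  B3 = {1, 2, 4, 5}  B4 = {1, 2, 7, 10}  B5 = {2, 3, 5, 6}  B6 = {1, 2, 6, 8}  B7 = {2, 5, 9, 10}  B8 = {2, 5, 6, 11}
Tree: B1–B2, B2–B3, B2–B4, B1–B5, B1–B6, B2–B7, B5–B8
Every bag has size at most 4, so the width is 4 − 1 = 3 and tw(G) ≤ 3. On the other hand G contains the 4-clique {1, 2, 6, 8}. A clique must lie in a single bag of any decomposition, so no decomposition can have width below 3. The upper and lower bounds meet at 3, so that is the treewidth.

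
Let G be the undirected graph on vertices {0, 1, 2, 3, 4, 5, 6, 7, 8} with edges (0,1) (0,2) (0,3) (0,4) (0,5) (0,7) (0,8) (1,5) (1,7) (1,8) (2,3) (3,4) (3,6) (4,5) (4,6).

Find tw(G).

2

A width-2 tree decomposition is:
Bags: B1 = {0, 1, 5}  B2 = {0, 1, 8}  B3 = {0, 1, 7}  B4 = {0, 4, 5}  B5 = {0, 3, 4}  B6 = {3, 4, 6}  B7 = {0, 2, 3}
Tree: B1–B2, B2–B3, B1–B4, B4–B5, B5–B6, B5–B7
The largest bag has 3 vertices, giving width 2; this decomposition certifies tw(G) ≤ 2. For the lower bound, the 3 vertices {0, 1, 8} are pairwise adjacent, and any tree decomposition puts a clique entirely inside one bag — forcing width ≥ 2. Combining the bounds, tw(G) = 2.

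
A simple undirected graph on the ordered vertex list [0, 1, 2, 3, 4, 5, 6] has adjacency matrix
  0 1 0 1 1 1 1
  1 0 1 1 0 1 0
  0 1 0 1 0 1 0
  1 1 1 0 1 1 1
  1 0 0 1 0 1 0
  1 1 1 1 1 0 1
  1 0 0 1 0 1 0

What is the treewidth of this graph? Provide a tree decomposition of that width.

Treewidth 3.
One such decomposition:
Bags: B1 = {0, 1, 3, 5}  B2 = {0, 3, 4, 5}  B3 = {1, 2, 3, 5}  B4 = {0, 3, 5, 6}
Tree: B1–B2, B1–B3, B1–B4

Every bag has size at most 4, so the width is 4 − 1 = 3 and tw(G) ≤ 3. On the other hand G contains the 4-clique {0, 1, 3, 5}. A clique must lie in a single bag of any decomposition, so no decomposition can have width below 3. Therefore the treewidth is 3.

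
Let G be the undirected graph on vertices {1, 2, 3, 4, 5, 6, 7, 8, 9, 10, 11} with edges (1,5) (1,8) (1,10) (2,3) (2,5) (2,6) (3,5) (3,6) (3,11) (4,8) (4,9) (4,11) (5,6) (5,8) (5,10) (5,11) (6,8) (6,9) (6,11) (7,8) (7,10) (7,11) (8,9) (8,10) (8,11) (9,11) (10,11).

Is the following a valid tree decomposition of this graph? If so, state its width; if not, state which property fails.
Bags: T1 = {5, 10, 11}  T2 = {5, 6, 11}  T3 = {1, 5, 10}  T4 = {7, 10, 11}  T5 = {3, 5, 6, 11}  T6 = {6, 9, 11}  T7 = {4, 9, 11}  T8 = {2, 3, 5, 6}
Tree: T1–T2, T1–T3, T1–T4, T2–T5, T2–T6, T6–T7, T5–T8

A tree decomposition must satisfy three properties: every vertex lies in some bag; for every edge, both endpoints lie together in some bag; and for every vertex, the bags containing it form a connected subtree. Here vertex 8 appears in no bag, so the decomposition is invalid.

No — vertex 8 appears in no bag.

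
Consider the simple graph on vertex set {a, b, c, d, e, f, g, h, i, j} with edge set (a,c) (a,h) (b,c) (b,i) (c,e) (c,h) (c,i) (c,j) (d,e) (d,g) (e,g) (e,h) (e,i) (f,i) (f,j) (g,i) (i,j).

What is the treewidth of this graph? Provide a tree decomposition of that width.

Treewidth 2.
Bags: B1 = {c, e, h}  B2 = {a, c, h}  B3 = {c, e, i}  B4 = {e, g, i}  B5 = {c, i, j}  B6 = {d, e, g}  B7 = {b, c, i}  B8 = {f, i, j}
Tree: B1–B2, B1–B3, B3–B4, B3–B5, B4–B6, B5–B7, B5–B8

Each bag holds 3 vertices, so the decomposition has width 2, which upper-bounds the treewidth. On the other hand G contains the 3-clique {d, e, g}. A clique must lie in a single bag of any decomposition, so no decomposition can have width below 2. Combining the bounds, tw(G) = 2.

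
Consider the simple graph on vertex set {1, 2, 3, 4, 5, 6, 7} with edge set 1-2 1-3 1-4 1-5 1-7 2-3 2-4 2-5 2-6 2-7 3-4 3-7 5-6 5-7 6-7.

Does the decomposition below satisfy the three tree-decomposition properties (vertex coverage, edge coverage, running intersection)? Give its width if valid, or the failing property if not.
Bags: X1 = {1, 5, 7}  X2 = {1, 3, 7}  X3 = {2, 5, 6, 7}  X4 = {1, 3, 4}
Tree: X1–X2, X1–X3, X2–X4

No — edge (2,1) lies in no bag.

A tree decomposition must satisfy three properties: every vertex lies in some bag; for every edge, both endpoints lie together in some bag; and for every vertex, the bags containing it form a connected subtree. Here edge (2,1) lies in no bag, so the decomposition is invalid.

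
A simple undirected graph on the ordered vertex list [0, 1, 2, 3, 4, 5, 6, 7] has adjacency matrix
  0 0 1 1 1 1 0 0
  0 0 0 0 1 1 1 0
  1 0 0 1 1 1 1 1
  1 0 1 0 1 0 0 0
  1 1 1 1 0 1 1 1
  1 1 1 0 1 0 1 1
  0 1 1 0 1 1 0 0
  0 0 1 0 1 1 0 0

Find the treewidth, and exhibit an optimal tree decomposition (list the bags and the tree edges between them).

Treewidth 3.
One such decomposition:
Bags: B1 = {0, 2, 4, 5}  B2 = {2, 4, 5, 6}  B3 = {1, 4, 5, 6}  B4 = {0, 2, 3, 4}  B5 = {2, 4, 5, 7}
Tree: B1–B2, B2–B3, B1–B4, B2–B5

Every bag has size at most 4, so the width is 4 − 1 = 3 and tw(G) ≤ 3. For the lower bound, the 4 vertices {1, 4, 5, 6} are pairwise adjacent, and any tree decomposition puts a clique entirely inside one bag — forcing width ≥ 3. Therefore the treewidth is 3.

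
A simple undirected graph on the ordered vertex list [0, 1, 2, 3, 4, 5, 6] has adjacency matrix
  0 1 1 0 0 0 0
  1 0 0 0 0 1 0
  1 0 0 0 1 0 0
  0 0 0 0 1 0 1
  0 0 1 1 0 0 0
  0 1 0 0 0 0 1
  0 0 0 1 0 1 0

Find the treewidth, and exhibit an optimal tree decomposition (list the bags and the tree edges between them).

Each bag holds 3 vertices, so the decomposition has width 2, which upper-bounds the treewidth. The edges 1–0–2–4–3–6–5–1 form a cycle, so G is not a tree and its treewidth is at least 2. The upper and lower bounds meet at 2, so that is the treewidth.

Treewidth 2.
Bags: B1 = {0, 1, 2}  B2 = {1, 2, 4}  B3 = {1, 3, 4}  B4 = {1, 3, 6}  B5 = {1, 5, 6}
Tree: B1–B2, B2–B3, B3–B4, B4–B5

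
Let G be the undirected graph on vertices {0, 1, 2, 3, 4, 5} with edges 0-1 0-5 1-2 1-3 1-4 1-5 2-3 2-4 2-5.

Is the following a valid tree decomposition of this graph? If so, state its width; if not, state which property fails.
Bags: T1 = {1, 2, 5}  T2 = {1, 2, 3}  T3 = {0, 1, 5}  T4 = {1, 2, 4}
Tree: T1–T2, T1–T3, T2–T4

Checking the three conditions: (i) the bags cover all of {0, 1, 2, 3, 4, 5}; (ii) for each edge, some bag contains both endpoints; (iii) the bags containing any fixed vertex form a subtree. All hold, so the decomposition is valid with width 3 − 1 = 2.

Yes; width 2.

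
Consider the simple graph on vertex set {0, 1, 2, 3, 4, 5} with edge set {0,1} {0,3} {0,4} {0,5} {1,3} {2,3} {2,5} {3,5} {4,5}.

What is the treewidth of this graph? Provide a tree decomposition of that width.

Every bag has size at most 3, so the width is 3 − 1 = 2 and tw(G) ≤ 2. On the other hand G contains the 3-clique {0, 1, 3}. A clique must lie in a single bag of any decomposition, so no decomposition can have width below 2. Therefore the treewidth is 2.

Treewidth 2.
One such decomposition:
Bags: B1 = {2, 3, 5}  B2 = {0, 3, 5}  B3 = {0, 1, 3}  B4 = {0, 4, 5}
Tree: B1–B2, B2–B3, B2–B4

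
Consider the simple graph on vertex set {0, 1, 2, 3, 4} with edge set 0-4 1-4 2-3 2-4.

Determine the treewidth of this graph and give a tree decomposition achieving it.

Treewidth 1.
One such decomposition:
Bags: B1 = {2, 3}  B2 = {2, 4}  B3 = {0, 4}  B4 = {1, 4}
Tree: B1–B2, B2–B3, B3–B4

Every bag has size at most 2, so the width is 2 − 1 = 1 and tw(G) ≤ 1. G has an edge, so its treewidth is at least 1. The upper and lower bounds meet at 1, so that is the treewidth.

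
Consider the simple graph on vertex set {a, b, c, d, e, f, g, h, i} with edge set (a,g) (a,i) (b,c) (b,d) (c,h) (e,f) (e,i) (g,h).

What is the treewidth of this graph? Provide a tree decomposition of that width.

The largest bag has 2 vertices, giving width 1; this decomposition certifies tw(G) ≤ 1. Since G has at least one edge (e.g. d–b), it is not an edgeless graph, so tw(G) ≥ 1. Therefore the treewidth is 1.

Treewidth 1.
Bags: B1 = {b, d}  B2 = {b, c}  B3 = {c, h}  B4 = {g, h}  B5 = {a, g}  B6 = {a, i}  B7 = {e, i}  B8 = {e, f}
Tree: B1–B2, B2–B3, B3–B4, B4–B5, B5–B6, B6–B7, B7–B8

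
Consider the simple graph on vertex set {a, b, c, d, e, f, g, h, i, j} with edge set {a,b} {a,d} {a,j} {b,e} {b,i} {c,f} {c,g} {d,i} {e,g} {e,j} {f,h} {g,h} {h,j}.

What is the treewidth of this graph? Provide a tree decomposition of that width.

Every bag has size at most 3, so the width is 3 − 1 = 2 and tw(G) ≤ 2. For the lower bound, G contains the cycle i–d–a–b–i, so G is not a forest; only forests have treewidth ≤ 1, hence tw(G) ≥ 2. Combining the bounds, tw(G) = 2.

Treewidth 2.
Bags: B1 = {b, d, i}  B2 = {a, b, d}  B3 = {a, b, e}  B4 = {a, e, j}  B5 = {e, g, j}  B6 = {g, h, j}  B7 = {c, g, h}  B8 = {c, f, h}
Tree: B1–B2, B2–B3, B3–B4, B4–B5, B5–B6, B6–B7, B7–B8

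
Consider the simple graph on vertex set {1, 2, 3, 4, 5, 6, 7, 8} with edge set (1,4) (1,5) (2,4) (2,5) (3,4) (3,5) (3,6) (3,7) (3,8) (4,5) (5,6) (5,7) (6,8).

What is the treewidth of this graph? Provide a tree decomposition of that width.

Treewidth 2.
Bags: B1 = {2, 4, 5}  B2 = {3, 4, 5}  B3 = {1, 4, 5}  B4 = {3, 5, 6}  B5 = {3, 5, 7}  B6 = {3, 6, 8}
Tree: B1–B2, B2–B3, B2–B4, B2–B5, B4–B6

Every bag has size at most 3, so the width is 3 − 1 = 2 and tw(G) ≤ 2. For the lower bound, the 3 vertices {3, 6, 8} are pairwise adjacent, and any tree decomposition puts a clique entirely inside one bag — forcing width ≥ 2. Therefore the treewidth is 2.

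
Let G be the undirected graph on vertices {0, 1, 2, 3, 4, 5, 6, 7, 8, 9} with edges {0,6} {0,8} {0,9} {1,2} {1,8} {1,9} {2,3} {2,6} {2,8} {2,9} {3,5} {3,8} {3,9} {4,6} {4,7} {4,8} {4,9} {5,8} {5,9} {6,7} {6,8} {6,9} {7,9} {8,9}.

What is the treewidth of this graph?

A width-3 tree decomposition is:
Bags: B1 = {2, 3, 8, 9}  B2 = {1, 2, 8, 9}  B3 = {2, 6, 8, 9}  B4 = {0, 6, 8, 9}  B5 = {4, 6, 8, 9}  B6 = {3, 5, 8, 9}  B7 = {4, 6, 7, 9}
Tree: B1–B2, B2–B3, B3–B4, B3–B5, B1–B6, B5–B7
Every bag has size at most 4, so the width is 4 − 1 = 3 and tw(G) ≤ 3. On the other hand G contains the 4-clique {0, 6, 8, 9}. A clique must lie in a single bag of any decomposition, so no decomposition can have width below 3. Hence tw(G) = 3 exactly.

3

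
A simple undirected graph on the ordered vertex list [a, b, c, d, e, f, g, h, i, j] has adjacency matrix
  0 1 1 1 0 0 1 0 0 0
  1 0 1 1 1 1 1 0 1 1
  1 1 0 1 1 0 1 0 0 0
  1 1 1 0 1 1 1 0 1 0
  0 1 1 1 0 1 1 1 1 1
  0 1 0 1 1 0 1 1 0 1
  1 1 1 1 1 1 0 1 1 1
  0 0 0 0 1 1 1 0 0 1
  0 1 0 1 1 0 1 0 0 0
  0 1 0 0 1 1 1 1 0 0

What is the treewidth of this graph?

4

A width-4 tree decomposition is:
Bags: B1 = {b, c, d, e, g}  B2 = {b, d, e, f, g}  B3 = {b, d, e, g, i}  B4 = {b, e, f, g, j}  B5 = {e, f, g, h, j}  B6 = {a, b, c, d, g}
Tree: B1–B2, B2–B3, B2–B4, B4–B5, B1–B6
The largest bag has 5 vertices, giving width 4; this decomposition certifies tw(G) ≤ 4. On the other hand G contains the 5-clique {e, f, g, h, j}. A clique must lie in a single bag of any decomposition, so no decomposition can have width below 4. The upper and lower bounds meet at 4, so that is the treewidth.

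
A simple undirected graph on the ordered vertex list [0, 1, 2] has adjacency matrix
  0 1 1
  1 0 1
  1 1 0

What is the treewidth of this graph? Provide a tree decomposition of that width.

Treewidth 2.
One optimal decomposition is:
Bags: B1 = {0, 1, 2}
Tree: (single bag)

With just one bag of size 3, the width is 3 − 1 = 2, so tw(G) ≤ 2. On the other hand G contains the 3-clique {0, 1, 2}. A clique must lie in a single bag of any decomposition, so no decomposition can have width below 2. Therefore the treewidth is 2.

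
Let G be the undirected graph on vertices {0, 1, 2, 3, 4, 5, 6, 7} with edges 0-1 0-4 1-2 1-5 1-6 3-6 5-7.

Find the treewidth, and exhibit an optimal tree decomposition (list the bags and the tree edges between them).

Every bag has size at most 2, so the width is 2 − 1 = 1 and tw(G) ≤ 1. Any graph with an edge has treewidth ≥ 1, and G has the edge 5–1. Therefore the treewidth is 1.

Treewidth 1.
One such decomposition:
Bags: B1 = {1, 5}  B2 = {0, 1}  B3 = {1, 2}  B4 = {0, 4}  B5 = {1, 6}  B6 = {3, 6}  B7 = {5, 7}
Tree: B1–B2, B2–B3, B2–B4, B1–B5, B5–B6, B1–B7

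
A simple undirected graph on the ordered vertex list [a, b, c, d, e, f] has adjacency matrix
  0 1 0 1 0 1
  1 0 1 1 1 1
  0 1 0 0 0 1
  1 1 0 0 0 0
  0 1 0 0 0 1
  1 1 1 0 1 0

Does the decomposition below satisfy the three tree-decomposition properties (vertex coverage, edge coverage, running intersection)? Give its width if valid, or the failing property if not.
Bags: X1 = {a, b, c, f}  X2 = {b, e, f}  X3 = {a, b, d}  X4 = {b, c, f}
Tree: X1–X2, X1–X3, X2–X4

No — bags containing vertex c are not connected in the tree.

A tree decomposition must satisfy three properties: every vertex lies in some bag; for every edge, both endpoints lie together in some bag; and for every vertex, the bags containing it form a connected subtree. Here bags containing vertex c are not connected in the tree, so the decomposition is invalid.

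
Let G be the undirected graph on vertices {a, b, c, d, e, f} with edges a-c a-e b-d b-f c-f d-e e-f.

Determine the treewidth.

A width-2 tree decomposition is:
Bags: B1 = {a, c, e}  B2 = {c, e, f}  B3 = {d, e, f}  B4 = {b, d, f}
Tree: B1–B2, B2–B3, B3–B4
Every bag has size at most 3, so the width is 3 − 1 = 2 and tw(G) ≤ 2. Since a–c–f–e–a is a cycle in G, G is not acyclic. Forests are exactly the graphs of treewidth ≤ 1, so tw(G) ≥ 2. Hence tw(G) = 2 exactly.

2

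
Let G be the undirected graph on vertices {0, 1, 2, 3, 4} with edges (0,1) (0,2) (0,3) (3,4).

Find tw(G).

1

A width-1 tree decomposition is:
Bags: B1 = {0, 3}  B2 = {0, 1}  B3 = {0, 2}  B4 = {3, 4}
Tree: B1–B2, B2–B3, B1–B4
Each bag holds 2 vertices, so the decomposition has width 1, which upper-bounds the treewidth. Since G has at least one edge (e.g. 3–0), it is not an edgeless graph, so tw(G) ≥ 1. Therefore the treewidth is 1.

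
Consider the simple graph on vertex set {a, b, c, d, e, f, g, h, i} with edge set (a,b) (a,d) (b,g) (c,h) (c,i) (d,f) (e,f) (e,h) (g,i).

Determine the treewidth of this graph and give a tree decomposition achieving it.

Every bag has size at most 3, so the width is 3 − 1 = 2 and tw(G) ≤ 2. For the lower bound, G contains the cycle i–c–h–e–f–d–a–b–g–i, so G is not a forest; only forests have treewidth ≤ 1, hence tw(G) ≥ 2. Therefore the treewidth is 2.

Treewidth 2.
Bags: B1 = {c, h, i}  B2 = {e, h, i}  B3 = {e, f, i}  B4 = {d, f, i}  B5 = {a, d, i}  B6 = {a, b, i}  B7 = {b, g, i}
Tree: B1–B2, B2–B3, B3–B4, B4–B5, B5–B6, B6–B7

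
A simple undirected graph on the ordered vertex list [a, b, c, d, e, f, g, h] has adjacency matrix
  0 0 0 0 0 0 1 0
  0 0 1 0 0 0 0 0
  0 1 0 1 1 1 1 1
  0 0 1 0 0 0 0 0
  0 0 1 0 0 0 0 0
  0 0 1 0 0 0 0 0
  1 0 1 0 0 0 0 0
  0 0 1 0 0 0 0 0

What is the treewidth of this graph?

1

A width-1 tree decomposition is:
Bags: B1 = {c, g}  B2 = {c, d}  B3 = {b, c}  B4 = {c, e}  B5 = {a, g}  B6 = {c, h}  B7 = {c, f}
Tree: B1–B2, B2–B3, B2–B4, B1–B5, B1–B6, B4–B7
Each bag holds 2 vertices, so the decomposition has width 1, which upper-bounds the treewidth. Any graph with an edge has treewidth ≥ 1, and G has the edge c–g. Combining the bounds, tw(G) = 1.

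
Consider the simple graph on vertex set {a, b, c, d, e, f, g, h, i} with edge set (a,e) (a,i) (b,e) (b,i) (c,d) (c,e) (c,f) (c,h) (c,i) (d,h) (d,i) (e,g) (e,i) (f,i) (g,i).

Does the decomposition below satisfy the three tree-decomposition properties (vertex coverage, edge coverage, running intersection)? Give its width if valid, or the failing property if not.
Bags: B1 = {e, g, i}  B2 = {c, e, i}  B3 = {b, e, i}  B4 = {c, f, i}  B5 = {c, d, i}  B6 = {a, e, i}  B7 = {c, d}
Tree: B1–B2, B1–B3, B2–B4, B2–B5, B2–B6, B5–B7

A tree decomposition must satisfy three properties: every vertex lies in some bag; for every edge, both endpoints lie together in some bag; and for every vertex, the bags containing it form a connected subtree. Here vertex h appears in no bag, so the decomposition is invalid.

No — vertex h appears in no bag.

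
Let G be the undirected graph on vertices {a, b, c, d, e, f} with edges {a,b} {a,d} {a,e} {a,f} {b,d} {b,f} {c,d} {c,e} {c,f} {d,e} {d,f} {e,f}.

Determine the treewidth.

A width-3 tree decomposition is:
Bags: B1 = {c, d, e, f}  B2 = {a, d, e, f}  B3 = {a, b, d, f}
Tree: B1–B2, B2–B3
Each bag holds 4 vertices, so the decomposition has width 3, which upper-bounds the treewidth. Conversely, {c, d, e, f} is a clique of size 4, and the vertices of any clique must share a bag in every tree decomposition; so some bag has ≥ 4 vertices and tw(G) ≥ 3. Therefore the treewidth is 3.

3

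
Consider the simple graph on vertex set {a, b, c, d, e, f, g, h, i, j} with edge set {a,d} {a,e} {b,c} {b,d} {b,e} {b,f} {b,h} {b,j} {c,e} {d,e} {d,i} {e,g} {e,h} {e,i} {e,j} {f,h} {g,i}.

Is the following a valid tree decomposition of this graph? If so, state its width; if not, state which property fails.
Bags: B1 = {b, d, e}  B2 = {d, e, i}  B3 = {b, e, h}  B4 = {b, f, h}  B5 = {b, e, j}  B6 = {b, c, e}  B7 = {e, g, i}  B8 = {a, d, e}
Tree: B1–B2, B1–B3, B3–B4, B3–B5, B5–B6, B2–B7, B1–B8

Yes; width 2.

Checking the three conditions: (i) the bags cover all of {a, b, c, d, e, f, g, h, i, j}; (ii) for each edge, some bag contains both endpoints; (iii) the bags containing any fixed vertex form a subtree. All hold, so the decomposition is valid with width 3 − 1 = 2.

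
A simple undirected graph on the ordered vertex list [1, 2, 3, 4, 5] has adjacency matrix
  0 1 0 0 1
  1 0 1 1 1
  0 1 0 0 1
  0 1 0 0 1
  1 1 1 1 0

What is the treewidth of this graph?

A width-2 tree decomposition is:
Bags: B1 = {2, 3, 5}  B2 = {1, 2, 5}  B3 = {2, 4, 5}
Tree: B1–B2, B2–B3
The largest bag has 3 vertices, giving width 2; this decomposition certifies tw(G) ≤ 2. For the lower bound, the 3 vertices {1, 2, 5} are pairwise adjacent, and any tree decomposition puts a clique entirely inside one bag — forcing width ≥ 2. Hence tw(G) = 2 exactly.

2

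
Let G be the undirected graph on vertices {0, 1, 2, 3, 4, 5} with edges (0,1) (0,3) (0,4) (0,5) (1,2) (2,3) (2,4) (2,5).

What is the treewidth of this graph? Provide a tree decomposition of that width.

Every bag has size at most 3, so the width is 3 − 1 = 2 and tw(G) ≤ 2. The edges 2–5–0–4–2 form a cycle, so G is not a tree and its treewidth is at least 2. Combining the bounds, tw(G) = 2.

Treewidth 2.
One such decomposition:
Bags: B1 = {0, 2, 5}  B2 = {0, 2, 4}  B3 = {0, 2, 3}  B4 = {0, 1, 2}
Tree: B1–B2, B2–B3, B3–B4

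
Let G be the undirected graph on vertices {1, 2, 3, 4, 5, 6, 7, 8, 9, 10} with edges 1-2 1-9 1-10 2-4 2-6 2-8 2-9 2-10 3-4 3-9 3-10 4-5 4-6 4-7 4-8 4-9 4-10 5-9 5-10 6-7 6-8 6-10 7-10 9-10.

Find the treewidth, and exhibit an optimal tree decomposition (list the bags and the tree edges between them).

Treewidth 3.
One such decomposition:
Bags: B1 = {2, 4, 6, 10}  B2 = {2, 4, 9, 10}  B3 = {4, 5, 9, 10}  B4 = {3, 4, 9, 10}  B5 = {1, 2, 9, 10}  B6 = {4, 6, 7, 10}  B7 = {2, 4, 6, 8}
Tree: B1–B2, B2–B3, B2–B4, B2–B5, B1–B6, B1–B7

Each bag holds 4 vertices, so the decomposition has width 3, which upper-bounds the treewidth. Conversely, {1, 2, 9, 10} is a clique of size 4, and the vertices of any clique must share a bag in every tree decomposition; so some bag has ≥ 4 vertices and tw(G) ≥ 3. The upper and lower bounds meet at 3, so that is the treewidth.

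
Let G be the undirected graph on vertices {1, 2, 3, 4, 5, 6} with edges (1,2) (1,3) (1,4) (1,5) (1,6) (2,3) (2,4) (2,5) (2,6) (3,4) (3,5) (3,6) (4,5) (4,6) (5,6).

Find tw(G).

A width-5 tree decomposition is:
Bags: B1 = {1, 2, 3, 4, 5, 6}
Tree: (single bag)
With just one bag of size 6, the width is 6 − 1 = 5, so tw(G) ≤ 5. On the other hand G contains the 6-clique {1, 2, 3, 4, 5, 6}. A clique must lie in a single bag of any decomposition, so no decomposition can have width below 5. Hence tw(G) = 5 exactly.

5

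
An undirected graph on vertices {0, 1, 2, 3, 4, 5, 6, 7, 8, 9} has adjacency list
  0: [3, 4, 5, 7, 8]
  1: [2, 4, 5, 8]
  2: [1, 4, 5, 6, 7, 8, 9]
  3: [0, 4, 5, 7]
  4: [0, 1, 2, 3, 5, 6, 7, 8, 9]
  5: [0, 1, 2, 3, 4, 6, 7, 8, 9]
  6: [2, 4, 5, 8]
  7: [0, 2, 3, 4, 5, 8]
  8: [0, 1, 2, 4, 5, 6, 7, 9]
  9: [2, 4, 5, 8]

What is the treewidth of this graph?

4

A width-4 tree decomposition is:
Bags: B1 = {2, 4, 5, 7, 8}  B2 = {0, 4, 5, 7, 8}  B3 = {2, 4, 5, 8, 9}  B4 = {1, 2, 4, 5, 8}  B5 = {2, 4, 5, 6, 8}  B6 = {0, 3, 4, 5, 7}
Tree: B1–B2, B1–B3, B1–B4, B3–B5, B2–B6
The largest bag has 5 vertices, giving width 4; this decomposition certifies tw(G) ≤ 4. For the lower bound, the 5 vertices {0, 4, 5, 7, 8} are pairwise adjacent, and any tree decomposition puts a clique entirely inside one bag — forcing width ≥ 4. Therefore the treewidth is 4.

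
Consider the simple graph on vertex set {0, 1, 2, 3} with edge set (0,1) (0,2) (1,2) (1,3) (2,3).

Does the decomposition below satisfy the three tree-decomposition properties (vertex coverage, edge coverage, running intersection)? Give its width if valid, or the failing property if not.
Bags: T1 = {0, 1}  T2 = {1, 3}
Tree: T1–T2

A tree decomposition must satisfy three properties: every vertex lies in some bag; for every edge, both endpoints lie together in some bag; and for every vertex, the bags containing it form a connected subtree. Here vertex 2 appears in no bag, so the decomposition is invalid.

No — vertex 2 appears in no bag.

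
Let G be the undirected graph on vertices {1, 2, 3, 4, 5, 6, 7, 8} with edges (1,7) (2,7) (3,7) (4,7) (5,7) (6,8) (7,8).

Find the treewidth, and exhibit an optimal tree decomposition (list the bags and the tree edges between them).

The largest bag has 2 vertices, giving width 1; this decomposition certifies tw(G) ≤ 1. Since G has at least one edge (e.g. 2–7), it is not an edgeless graph, so tw(G) ≥ 1. Therefore the treewidth is 1.

Treewidth 1.
Bags: B1 = {2, 7}  B2 = {1, 7}  B3 = {7, 8}  B4 = {6, 8}  B5 = {3, 7}  B6 = {4, 7}  B7 = {5, 7}
Tree: B1–B2, B1–B3, B3–B4, B2–B5, B5–B6, B3–B7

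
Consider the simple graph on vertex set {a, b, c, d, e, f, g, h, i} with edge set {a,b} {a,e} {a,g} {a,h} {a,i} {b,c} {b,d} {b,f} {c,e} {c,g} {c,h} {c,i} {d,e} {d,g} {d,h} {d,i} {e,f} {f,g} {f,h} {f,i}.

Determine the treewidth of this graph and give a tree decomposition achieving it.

Every bag has size at most 5, so the width is 5 − 1 = 4 and tw(G) ≤ 4. For the lower bound: the 5 vertex sets {c,g}, {a,i}, {d,h}, {f}, {b} are disjoint, each induces a connected subgraph, and every pair is joined by at least one edge of G. Contracting each set to a single vertex therefore yields K_{5} as a minor, and since treewidth is minor-monotone, tw(G) ≥ tw(K_{5}) = 4. The upper and lower bounds meet at 4, so that is the treewidth.

Treewidth 4.
One optimal decomposition is:
Bags: B1 = {a, c, d, f, g}  B2 = {a, c, d, f, i}  B3 = {a, c, d, f, h}  B4 = {a, b, c, d, f}  B5 = {a, c, d, e, f}
Tree: B1–B2, B2–B3, B3–B4, B4–B5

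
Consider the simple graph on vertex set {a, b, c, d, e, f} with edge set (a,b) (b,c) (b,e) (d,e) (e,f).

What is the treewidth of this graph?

1

A width-1 tree decomposition is:
Bags: B1 = {b, e}  B2 = {a, b}  B3 = {d, e}  B4 = {e, f}  B5 = {b, c}
Tree: B1–B2, B1–B3, B1–B4, B2–B5
Each bag holds 2 vertices, so the decomposition has width 1, which upper-bounds the treewidth. Any graph with an edge has treewidth ≥ 1, and G has the edge e–b. Combining the bounds, tw(G) = 1.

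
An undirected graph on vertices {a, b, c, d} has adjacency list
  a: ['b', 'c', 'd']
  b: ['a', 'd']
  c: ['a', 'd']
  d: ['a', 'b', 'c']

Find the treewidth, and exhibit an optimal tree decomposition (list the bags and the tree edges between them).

Each bag holds 3 vertices, so the decomposition has width 2, which upper-bounds the treewidth. Conversely, {a, c, d} is a clique of size 3, and the vertices of any clique must share a bag in every tree decomposition; so some bag has ≥ 3 vertices and tw(G) ≥ 2. Therefore the treewidth is 2.

Treewidth 2.
One such decomposition:
Bags: B1 = {a, b, d}  B2 = {a, c, d}
Tree: B1–B2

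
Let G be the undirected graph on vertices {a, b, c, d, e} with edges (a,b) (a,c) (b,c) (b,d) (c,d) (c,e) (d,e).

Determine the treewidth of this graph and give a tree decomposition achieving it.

Every bag has size at most 3, so the width is 3 − 1 = 2 and tw(G) ≤ 2. On the other hand G contains the 3-clique {c, d, e}. A clique must lie in a single bag of any decomposition, so no decomposition can have width below 2. Therefore the treewidth is 2.

Treewidth 2.
Bags: B1 = {a, b, c}  B2 = {b, c, d}  B3 = {c, d, e}
Tree: B1–B2, B2–B3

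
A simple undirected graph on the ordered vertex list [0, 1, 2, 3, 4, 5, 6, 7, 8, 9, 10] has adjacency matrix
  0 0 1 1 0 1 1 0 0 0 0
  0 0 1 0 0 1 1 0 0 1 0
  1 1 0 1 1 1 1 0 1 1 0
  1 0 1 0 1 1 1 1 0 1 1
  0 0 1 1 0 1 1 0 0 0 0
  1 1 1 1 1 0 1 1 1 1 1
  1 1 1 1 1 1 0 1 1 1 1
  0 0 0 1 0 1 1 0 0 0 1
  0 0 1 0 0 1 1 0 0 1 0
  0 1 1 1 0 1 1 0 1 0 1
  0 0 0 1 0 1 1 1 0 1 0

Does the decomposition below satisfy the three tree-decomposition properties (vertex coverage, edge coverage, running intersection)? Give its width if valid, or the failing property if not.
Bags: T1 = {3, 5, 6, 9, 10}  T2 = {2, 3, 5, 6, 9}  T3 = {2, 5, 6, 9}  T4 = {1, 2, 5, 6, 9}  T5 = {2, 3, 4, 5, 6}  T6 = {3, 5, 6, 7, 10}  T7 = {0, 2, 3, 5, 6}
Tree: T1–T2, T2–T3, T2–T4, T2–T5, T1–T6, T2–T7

No — vertex 8 appears in no bag.

A tree decomposition must satisfy three properties: every vertex lies in some bag; for every edge, both endpoints lie together in some bag; and for every vertex, the bags containing it form a connected subtree. Here vertex 8 appears in no bag, so the decomposition is invalid.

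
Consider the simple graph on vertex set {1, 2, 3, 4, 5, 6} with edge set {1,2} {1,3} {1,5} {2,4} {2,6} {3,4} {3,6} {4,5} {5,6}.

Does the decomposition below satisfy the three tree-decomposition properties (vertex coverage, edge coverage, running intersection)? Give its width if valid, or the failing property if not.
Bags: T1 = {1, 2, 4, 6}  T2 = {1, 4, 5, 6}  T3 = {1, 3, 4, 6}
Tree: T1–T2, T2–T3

Yes; width 3.

Every vertex of G appears in some bag (union = {1, 2, 3, 4, 5, 6}); every edge is covered by a bag; and for each vertex v the set of bags containing v is connected in the bag tree. The decomposition is therefore valid. The largest bag has 4 vertices, so the width is 3.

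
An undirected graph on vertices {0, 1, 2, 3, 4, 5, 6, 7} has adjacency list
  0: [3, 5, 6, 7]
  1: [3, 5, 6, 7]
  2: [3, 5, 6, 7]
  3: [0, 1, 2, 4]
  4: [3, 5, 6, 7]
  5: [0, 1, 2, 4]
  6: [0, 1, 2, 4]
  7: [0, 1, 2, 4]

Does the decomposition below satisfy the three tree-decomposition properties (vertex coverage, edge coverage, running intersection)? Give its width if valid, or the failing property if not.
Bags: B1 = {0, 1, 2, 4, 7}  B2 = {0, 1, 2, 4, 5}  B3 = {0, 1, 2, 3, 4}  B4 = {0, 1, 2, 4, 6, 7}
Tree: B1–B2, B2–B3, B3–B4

No — bags containing vertex 7 are not connected in the tree.

A tree decomposition must satisfy three properties: every vertex lies in some bag; for every edge, both endpoints lie together in some bag; and for every vertex, the bags containing it form a connected subtree. Here bags containing vertex 7 are not connected in the tree, so the decomposition is invalid.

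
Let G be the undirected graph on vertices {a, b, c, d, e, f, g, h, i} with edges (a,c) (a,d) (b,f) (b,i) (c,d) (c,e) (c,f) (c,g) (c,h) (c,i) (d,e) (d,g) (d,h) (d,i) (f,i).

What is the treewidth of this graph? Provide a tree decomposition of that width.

Treewidth 2.
One such decomposition:
Bags: B1 = {c, d, i}  B2 = {c, d, e}  B3 = {a, c, d}  B4 = {c, d, h}  B5 = {c, d, g}  B6 = {c, f, i}  B7 = {b, f, i}
Tree: B1–B2, B1–B3, B2–B4, B1–B5, B1–B6, B6–B7

The largest bag has 3 vertices, giving width 2; this decomposition certifies tw(G) ≤ 2. Conversely, {c, d, g} is a clique of size 3, and the vertices of any clique must share a bag in every tree decomposition; so some bag has ≥ 3 vertices and tw(G) ≥ 2. The upper and lower bounds meet at 2, so that is the treewidth.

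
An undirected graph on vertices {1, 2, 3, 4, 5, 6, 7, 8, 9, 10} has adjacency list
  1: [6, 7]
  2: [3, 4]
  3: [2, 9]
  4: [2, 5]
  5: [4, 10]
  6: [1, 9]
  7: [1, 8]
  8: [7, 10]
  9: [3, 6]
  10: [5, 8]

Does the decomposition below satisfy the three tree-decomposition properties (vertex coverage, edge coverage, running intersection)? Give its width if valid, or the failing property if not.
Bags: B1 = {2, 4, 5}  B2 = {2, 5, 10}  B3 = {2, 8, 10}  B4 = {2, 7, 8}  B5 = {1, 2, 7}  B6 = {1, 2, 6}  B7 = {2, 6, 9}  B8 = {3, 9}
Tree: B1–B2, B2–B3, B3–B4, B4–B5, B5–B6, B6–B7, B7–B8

No — edge (2,3) lies in no bag.

A tree decomposition must satisfy three properties: every vertex lies in some bag; for every edge, both endpoints lie together in some bag; and for every vertex, the bags containing it form a connected subtree. Here edge (2,3) lies in no bag, so the decomposition is invalid.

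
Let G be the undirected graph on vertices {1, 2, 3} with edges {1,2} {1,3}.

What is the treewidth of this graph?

1

A width-1 tree decomposition is:
Bags: B1 = {1, 2}  B2 = {1, 3}
Tree: B1–B2
The largest bag has 2 vertices, giving width 1; this decomposition certifies tw(G) ≤ 1. Any graph with an edge has treewidth ≥ 1, and G has the edge 2–1. Combining the bounds, tw(G) = 1.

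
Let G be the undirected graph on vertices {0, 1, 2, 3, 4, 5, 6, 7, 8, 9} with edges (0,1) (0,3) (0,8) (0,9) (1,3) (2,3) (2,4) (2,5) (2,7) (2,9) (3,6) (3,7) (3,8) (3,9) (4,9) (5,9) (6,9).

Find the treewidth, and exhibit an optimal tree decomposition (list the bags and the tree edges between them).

Treewidth 2.
One such decomposition:
Bags: B1 = {0, 3, 9}  B2 = {2, 3, 9}  B3 = {3, 6, 9}  B4 = {0, 1, 3}  B5 = {2, 3, 7}  B6 = {2, 5, 9}  B7 = {2, 4, 9}  B8 = {0, 3, 8}
Tree: B1–B2, B2–B3, B1–B4, B2–B5, B2–B6, B2–B7, B4–B8

Every bag has size at most 3, so the width is 3 − 1 = 2 and tw(G) ≤ 2. On the other hand G contains the 3-clique {0, 3, 8}. A clique must lie in a single bag of any decomposition, so no decomposition can have width below 2. Therefore the treewidth is 2.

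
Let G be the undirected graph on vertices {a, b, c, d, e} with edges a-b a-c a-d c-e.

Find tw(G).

1

A width-1 tree decomposition is:
Bags: B1 = {a, d}  B2 = {a, b}  B3 = {a, c}  B4 = {c, e}
Tree: B1–B2, B1–B3, B3–B4
Every bag has size at most 2, so the width is 2 − 1 = 1 and tw(G) ≤ 1. G has an edge, so its treewidth is at least 1. Hence tw(G) = 1 exactly.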